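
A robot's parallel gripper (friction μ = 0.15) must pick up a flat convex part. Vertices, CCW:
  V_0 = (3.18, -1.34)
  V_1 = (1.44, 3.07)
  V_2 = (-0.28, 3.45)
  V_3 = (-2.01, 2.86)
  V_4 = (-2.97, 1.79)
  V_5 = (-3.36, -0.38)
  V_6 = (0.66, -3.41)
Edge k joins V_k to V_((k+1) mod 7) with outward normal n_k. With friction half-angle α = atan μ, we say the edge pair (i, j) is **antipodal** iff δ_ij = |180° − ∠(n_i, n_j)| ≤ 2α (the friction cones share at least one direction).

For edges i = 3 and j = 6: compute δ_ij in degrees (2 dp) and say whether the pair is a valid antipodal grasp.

α = atan 0.15 = 8.53°;  2α = 17.06°
edge 3: e_3 = (-0.96, -1.07);  n_3 = (-0.7443, +0.6678)
edge 6: e_6 = (+2.52, +2.07);  n_6 = (+0.6347, -0.7727)
∠(n_3, n_6) = 171.30°
δ = |180° − 171.30°| = 8.70°
8.70° ≤ 2α = 17.06°  →  valid

δ = 8.70°, valid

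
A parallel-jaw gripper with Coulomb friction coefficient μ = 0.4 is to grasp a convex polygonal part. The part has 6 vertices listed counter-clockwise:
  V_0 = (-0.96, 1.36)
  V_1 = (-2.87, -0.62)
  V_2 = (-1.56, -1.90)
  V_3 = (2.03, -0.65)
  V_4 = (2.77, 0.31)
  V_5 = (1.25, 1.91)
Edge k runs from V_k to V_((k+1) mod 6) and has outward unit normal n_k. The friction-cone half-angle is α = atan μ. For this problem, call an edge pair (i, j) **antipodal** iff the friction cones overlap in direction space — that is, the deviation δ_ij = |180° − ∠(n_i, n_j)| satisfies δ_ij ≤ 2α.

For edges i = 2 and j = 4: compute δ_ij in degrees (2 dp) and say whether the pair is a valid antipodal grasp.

α = atan 0.4 = 21.80°;  2α = 43.60°
edge 2: e_2 = (+3.59, +1.25);  n_2 = (+0.3288, -0.9444)
edge 4: e_4 = (-1.52, +1.60);  n_4 = (+0.7250, +0.6887)
∠(n_2, n_4) = 114.33°
δ = |180° − 114.33°| = 65.67°
65.67° > 2α = 43.60°  →  invalid

δ = 65.67°, invalid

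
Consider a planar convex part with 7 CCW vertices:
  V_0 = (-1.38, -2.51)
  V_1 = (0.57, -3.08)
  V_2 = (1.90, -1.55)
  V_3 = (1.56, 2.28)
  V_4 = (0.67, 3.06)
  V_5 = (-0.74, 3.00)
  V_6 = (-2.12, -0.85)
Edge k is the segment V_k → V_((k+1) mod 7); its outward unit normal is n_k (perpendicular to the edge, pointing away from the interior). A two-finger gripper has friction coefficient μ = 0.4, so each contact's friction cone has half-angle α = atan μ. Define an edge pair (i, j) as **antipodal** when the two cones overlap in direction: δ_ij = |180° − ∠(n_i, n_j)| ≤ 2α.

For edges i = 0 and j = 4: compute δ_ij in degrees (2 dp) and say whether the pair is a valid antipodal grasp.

δ = 18.73°, valid

α = atan 0.4 = 21.80°;  2α = 43.60°
edge 0: e_0 = (+1.95, -0.57);  n_0 = (-0.2806, -0.9598)
edge 4: e_4 = (-1.41, -0.06);  n_4 = (-0.0425, +0.9991)
∠(n_0, n_4) = 161.27°
δ = |180° − 161.27°| = 18.73°
18.73° ≤ 2α = 43.60°  →  valid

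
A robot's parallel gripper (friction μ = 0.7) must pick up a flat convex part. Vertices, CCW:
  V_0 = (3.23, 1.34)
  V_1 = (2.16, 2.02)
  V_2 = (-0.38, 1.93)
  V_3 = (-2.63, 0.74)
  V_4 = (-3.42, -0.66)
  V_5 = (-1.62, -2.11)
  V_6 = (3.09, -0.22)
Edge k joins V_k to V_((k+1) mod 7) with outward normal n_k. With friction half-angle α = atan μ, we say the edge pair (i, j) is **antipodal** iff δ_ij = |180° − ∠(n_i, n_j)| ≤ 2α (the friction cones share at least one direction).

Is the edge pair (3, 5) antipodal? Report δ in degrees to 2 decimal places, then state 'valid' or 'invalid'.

α = atan 0.7 = 34.99°;  2α = 69.98°
edge 3: e_3 = (-0.79, -1.40);  n_3 = (-0.8709, +0.4914)
edge 5: e_5 = (+4.71, +1.89);  n_5 = (+0.3724, -0.9281)
∠(n_3, n_5) = 141.30°
δ = |180° − 141.30°| = 38.70°
38.70° ≤ 2α = 69.98°  →  valid

δ = 38.70°, valid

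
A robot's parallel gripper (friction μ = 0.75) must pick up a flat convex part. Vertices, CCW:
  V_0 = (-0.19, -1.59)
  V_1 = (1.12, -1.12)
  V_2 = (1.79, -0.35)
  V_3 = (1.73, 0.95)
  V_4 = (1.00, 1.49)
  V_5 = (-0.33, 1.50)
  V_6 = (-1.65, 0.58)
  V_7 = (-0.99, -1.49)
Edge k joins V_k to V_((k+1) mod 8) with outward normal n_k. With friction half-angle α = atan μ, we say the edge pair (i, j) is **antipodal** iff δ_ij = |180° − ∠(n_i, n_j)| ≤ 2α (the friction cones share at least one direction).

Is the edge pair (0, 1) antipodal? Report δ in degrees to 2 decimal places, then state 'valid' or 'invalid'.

α = atan 0.75 = 36.87°;  2α = 73.74°
edge 0: e_0 = (+1.31, +0.47);  n_0 = (+0.3377, -0.9413)
edge 1: e_1 = (+0.67, +0.77);  n_1 = (+0.7544, -0.6564)
∠(n_0, n_1) = 29.24°
δ = |180° − 29.24°| = 150.76°
150.76° > 2α = 73.74°  →  invalid

δ = 150.76°, invalid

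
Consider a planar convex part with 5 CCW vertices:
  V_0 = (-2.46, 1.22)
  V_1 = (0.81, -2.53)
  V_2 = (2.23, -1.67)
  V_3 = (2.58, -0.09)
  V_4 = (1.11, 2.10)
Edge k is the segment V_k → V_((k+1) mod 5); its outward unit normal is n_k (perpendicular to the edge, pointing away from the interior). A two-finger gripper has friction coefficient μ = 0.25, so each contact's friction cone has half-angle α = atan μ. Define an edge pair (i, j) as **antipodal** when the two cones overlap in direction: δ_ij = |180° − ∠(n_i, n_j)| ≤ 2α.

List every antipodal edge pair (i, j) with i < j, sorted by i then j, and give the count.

count = 2; pairs: (0,3), (1,4)

α = atan 0.25 = 14.04°;  2α = 28.07°
n_0 = (-0.7537, -0.6572)
n_1 = (+0.5180, -0.8554)
n_2 = (+0.9763, -0.2163)
n_3 = (+0.8303, +0.5573)
n_4 = (-0.2393, +0.9709)
  (0,1): δ = 99.89°  ·
  (0,2): δ = 53.58°  ·
  (0,3): δ = 7.22°  ✓
  (0,4): δ = 62.76°  ·
  (1,2): δ = 133.69°  ·
  (1,3): δ = 87.33°  ·
  (1,4): δ = 17.35°  ✓
  (2,3): δ = 133.64°  ·
  (2,4): δ = 63.66°  ·
  (3,4): δ = 110.02°  ·
antipodal pairs: 2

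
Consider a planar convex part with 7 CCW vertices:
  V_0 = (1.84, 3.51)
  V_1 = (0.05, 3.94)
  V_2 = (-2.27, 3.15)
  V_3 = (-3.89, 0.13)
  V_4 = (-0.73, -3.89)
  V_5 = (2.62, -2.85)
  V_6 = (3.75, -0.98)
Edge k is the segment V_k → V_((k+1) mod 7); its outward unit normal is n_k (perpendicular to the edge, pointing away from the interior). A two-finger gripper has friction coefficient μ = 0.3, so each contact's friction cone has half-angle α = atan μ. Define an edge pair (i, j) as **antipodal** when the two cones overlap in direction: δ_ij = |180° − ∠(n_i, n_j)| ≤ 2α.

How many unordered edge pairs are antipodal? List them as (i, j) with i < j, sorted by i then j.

α = atan 0.3 = 16.70°;  2α = 33.40°
n_0 = (+0.2336, +0.9723)
n_1 = (-0.3223, +0.9466)
n_2 = (-0.8812, +0.4727)
n_3 = (-0.7862, -0.6180)
n_4 = (+0.2965, -0.9550)
n_5 = (+0.8559, -0.5172)
n_6 = (+0.9202, +0.3914)
  (0,1): δ = 147.69°  ·
  (0,2): δ = 104.70°  ·
  (0,3): δ = 38.32°  ·
  (0,4): δ = 30.75°  ✓
  (0,5): δ = 72.36°  ·
  (0,6): δ = 126.55°  ·
  (1,2): δ = 137.01°  ·
  (1,3): δ = 70.63°  ·
  (1,4): δ = 1.56°  ✓
  (1,5): δ = 40.05°  ·
  (1,6): δ = 94.24°  ·
  (2,3): δ = 113.62°  ·
  (2,4): δ = 44.54°  ·
  (2,5): δ = 2.93°  ✓
  (2,6): δ = 51.25°  ·
  (3,4): δ = 110.92°  ·
  (3,5): δ = 69.31°  ·
  (3,6): δ = 15.13°  ✓
  (4,5): δ = 138.39°  ·
  (4,6): δ = 84.20°  ·
  (5,6): δ = 125.81°  ·
antipodal pairs: 4

count = 4; pairs: (0,4), (1,4), (2,5), (3,6)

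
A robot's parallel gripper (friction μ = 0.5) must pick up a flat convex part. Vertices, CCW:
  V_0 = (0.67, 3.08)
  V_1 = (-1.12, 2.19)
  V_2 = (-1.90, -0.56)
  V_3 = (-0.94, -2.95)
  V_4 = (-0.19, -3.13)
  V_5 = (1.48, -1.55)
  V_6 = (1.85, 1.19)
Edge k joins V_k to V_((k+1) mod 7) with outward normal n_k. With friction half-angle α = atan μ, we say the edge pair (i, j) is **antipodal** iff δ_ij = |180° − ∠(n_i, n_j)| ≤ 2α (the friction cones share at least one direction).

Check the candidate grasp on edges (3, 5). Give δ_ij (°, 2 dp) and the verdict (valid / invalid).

α = atan 0.5 = 26.57°;  2α = 53.13°
edge 3: e_3 = (+0.75, -0.18);  n_3 = (-0.2334, -0.9724)
edge 5: e_5 = (+0.37, +2.74);  n_5 = (+0.9910, -0.1338)
∠(n_3, n_5) = 95.81°
δ = |180° − 95.81°| = 84.19°
84.19° > 2α = 53.13°  →  invalid

δ = 84.19°, invalid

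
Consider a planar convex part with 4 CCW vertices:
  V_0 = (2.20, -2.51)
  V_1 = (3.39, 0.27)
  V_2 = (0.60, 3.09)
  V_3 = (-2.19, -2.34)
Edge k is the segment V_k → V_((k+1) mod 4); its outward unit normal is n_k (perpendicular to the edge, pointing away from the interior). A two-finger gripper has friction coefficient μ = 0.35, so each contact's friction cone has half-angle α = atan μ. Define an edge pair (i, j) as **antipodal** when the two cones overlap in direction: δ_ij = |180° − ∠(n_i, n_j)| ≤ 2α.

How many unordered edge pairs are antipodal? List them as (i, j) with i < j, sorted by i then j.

count = 1; pairs: (0,2)

α = atan 0.35 = 19.29°;  2α = 38.58°
n_0 = (+0.9193, -0.3935)
n_1 = (+0.7109, +0.7033)
n_2 = (-0.8895, +0.4570)
n_3 = (-0.0387, -0.9993)
  (0,1): δ = 112.13°  ·
  (0,2): δ = 4.02°  ✓
  (0,3): δ = 110.96°  ·
  (1,2): δ = 71.89°  ·
  (1,3): δ = 43.09°  ·
  (2,3): δ = 65.02°  ·
antipodal pairs: 1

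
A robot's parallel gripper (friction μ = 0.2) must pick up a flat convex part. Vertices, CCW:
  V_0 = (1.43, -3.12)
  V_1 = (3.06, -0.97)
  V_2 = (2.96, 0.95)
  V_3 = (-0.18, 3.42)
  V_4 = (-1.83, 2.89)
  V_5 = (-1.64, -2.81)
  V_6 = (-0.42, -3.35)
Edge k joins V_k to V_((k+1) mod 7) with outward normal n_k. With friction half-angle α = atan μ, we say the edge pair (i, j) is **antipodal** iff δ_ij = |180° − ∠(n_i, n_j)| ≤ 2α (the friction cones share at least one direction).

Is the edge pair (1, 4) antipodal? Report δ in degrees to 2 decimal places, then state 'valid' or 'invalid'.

α = atan 0.2 = 11.31°;  2α = 22.62°
edge 1: e_1 = (-0.10, +1.92);  n_1 = (+0.9986, +0.0520)
edge 4: e_4 = (+0.19, -5.70);  n_4 = (-0.9994, -0.0333)
∠(n_1, n_4) = 178.93°
δ = |180° − 178.93°| = 1.07°
1.07° ≤ 2α = 22.62°  →  valid

δ = 1.07°, valid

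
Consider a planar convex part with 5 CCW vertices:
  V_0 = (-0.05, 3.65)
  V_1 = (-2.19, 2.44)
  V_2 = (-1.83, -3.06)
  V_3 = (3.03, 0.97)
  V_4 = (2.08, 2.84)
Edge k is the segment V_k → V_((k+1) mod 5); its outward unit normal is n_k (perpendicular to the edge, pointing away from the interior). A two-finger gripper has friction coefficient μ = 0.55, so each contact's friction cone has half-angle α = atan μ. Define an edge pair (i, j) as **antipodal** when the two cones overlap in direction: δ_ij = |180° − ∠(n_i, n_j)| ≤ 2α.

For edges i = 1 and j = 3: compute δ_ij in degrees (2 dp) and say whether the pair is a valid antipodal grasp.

α = atan 0.55 = 28.81°;  2α = 57.62°
edge 1: e_1 = (+0.36, -5.50);  n_1 = (-0.9979, -0.0653)
edge 3: e_3 = (-0.95, +1.87);  n_3 = (+0.8915, +0.4529)
∠(n_1, n_3) = 156.81°
δ = |180° − 156.81°| = 23.19°
23.19° ≤ 2α = 57.62°  →  valid

δ = 23.19°, valid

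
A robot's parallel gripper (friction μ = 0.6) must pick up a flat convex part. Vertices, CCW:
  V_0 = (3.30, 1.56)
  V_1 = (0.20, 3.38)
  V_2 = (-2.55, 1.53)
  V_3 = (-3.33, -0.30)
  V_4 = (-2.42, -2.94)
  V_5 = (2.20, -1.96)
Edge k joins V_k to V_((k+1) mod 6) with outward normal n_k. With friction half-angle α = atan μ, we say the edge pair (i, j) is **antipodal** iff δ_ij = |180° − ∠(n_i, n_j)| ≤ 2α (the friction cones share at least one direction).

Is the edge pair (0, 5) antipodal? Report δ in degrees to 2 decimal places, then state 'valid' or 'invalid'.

α = atan 0.6 = 30.96°;  2α = 61.93°
edge 0: e_0 = (-3.10, +1.82);  n_0 = (+0.5063, +0.8624)
edge 5: e_5 = (+1.10, +3.52);  n_5 = (+0.9545, -0.2983)
∠(n_0, n_5) = 76.94°
δ = |180° − 76.94°| = 103.06°
103.06° > 2α = 61.93°  →  invalid

δ = 103.06°, invalid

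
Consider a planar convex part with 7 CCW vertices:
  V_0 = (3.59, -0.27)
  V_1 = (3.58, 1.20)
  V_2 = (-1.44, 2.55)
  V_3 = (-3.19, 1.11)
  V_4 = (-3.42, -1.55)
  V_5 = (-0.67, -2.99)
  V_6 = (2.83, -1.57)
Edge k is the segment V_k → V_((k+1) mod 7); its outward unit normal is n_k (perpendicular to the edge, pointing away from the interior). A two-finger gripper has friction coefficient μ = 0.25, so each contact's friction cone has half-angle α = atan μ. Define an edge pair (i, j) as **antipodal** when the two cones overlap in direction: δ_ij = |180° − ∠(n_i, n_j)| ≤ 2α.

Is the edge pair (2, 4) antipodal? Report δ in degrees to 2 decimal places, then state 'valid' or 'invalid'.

δ = 67.09°, invalid

α = atan 0.25 = 14.04°;  2α = 28.07°
edge 2: e_2 = (-1.75, -1.44);  n_2 = (-0.6354, +0.7722)
edge 4: e_4 = (+2.75, -1.44);  n_4 = (-0.4639, -0.8859)
∠(n_2, n_4) = 112.91°
δ = |180° − 112.91°| = 67.09°
67.09° > 2α = 28.07°  →  invalid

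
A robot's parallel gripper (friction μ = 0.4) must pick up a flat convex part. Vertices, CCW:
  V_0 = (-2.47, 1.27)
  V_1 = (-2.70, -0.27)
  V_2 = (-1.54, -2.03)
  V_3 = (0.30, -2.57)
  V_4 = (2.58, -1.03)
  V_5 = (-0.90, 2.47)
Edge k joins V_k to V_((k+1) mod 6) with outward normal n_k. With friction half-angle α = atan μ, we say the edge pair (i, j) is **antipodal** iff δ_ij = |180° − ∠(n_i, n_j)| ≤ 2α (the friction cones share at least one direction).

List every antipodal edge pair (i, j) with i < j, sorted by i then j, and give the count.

α = atan 0.4 = 21.80°;  2α = 43.60°
n_0 = (-0.9890, +0.1477)
n_1 = (-0.8350, -0.5503)
n_2 = (-0.2816, -0.9595)
n_3 = (+0.5597, -0.8287)
n_4 = (+0.7091, +0.7051)
n_5 = (-0.6073, +0.7945)
  (0,1): δ = 138.12°  ·
  (0,2): δ = 97.86°  ·
  (0,3): δ = 47.47°  ·
  (0,4): δ = 53.33°  ·
  (0,5): δ = 135.89°  ·
  (1,2): δ = 139.74°  ·
  (1,3): δ = 89.35°  ·
  (1,4): δ = 11.45°  ✓
  (1,5): δ = 94.00°  ·
  (2,3): δ = 129.61°  ·
  (2,4): δ = 28.81°  ✓
  (2,5): δ = 53.75°  ·
  (3,4): δ = 79.20°  ·
  (3,5): δ = 3.36°  ✓
  (4,5): δ = 97.44°  ·
antipodal pairs: 3

count = 3; pairs: (1,4), (2,4), (3,5)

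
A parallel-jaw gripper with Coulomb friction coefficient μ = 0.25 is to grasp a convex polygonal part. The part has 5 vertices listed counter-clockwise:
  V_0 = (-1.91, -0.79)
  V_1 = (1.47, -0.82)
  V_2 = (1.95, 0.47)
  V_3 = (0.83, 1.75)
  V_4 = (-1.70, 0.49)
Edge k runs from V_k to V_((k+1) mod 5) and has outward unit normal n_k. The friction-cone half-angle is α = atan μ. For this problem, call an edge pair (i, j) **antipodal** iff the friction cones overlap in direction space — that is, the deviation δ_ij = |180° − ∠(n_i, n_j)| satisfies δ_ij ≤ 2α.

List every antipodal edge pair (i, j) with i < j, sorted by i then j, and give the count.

α = atan 0.25 = 14.04°;  2α = 28.07°
n_0 = (-0.0089, -1.0000)
n_1 = (+0.9372, -0.3487)
n_2 = (+0.7526, +0.6585)
n_3 = (-0.4458, +0.8951)
n_4 = (-0.9868, +0.1619)
  (0,1): δ = 109.90°  ·
  (0,2): δ = 48.31°  ·
  (0,3): δ = 26.98°  ✓
  (0,4): δ = 81.19°  ·
  (1,2): δ = 118.40°  ·
  (1,3): δ = 43.12°  ·
  (1,4): δ = 11.09°  ✓
  (2,3): δ = 104.71°  ·
  (2,4): δ = 50.50°  ·
  (3,4): δ = 125.79°  ·
antipodal pairs: 2

count = 2; pairs: (0,3), (1,4)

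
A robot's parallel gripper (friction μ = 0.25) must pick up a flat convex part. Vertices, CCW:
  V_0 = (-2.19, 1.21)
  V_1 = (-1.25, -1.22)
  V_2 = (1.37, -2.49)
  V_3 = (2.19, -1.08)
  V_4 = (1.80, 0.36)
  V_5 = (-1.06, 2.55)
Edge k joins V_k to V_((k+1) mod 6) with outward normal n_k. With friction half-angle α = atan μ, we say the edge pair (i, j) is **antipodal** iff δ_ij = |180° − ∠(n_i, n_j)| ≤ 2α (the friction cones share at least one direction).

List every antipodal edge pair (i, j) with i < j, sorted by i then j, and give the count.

α = atan 0.25 = 14.04°;  2α = 28.07°
n_0 = (-0.9327, -0.3608)
n_1 = (-0.4362, -0.8999)
n_2 = (+0.8644, -0.5027)
n_3 = (+0.9652, +0.2614)
n_4 = (+0.6080, +0.7940)
n_5 = (-0.7645, +0.6447)
  (0,1): δ = 137.01°  ·
  (0,2): δ = 51.33°  ·
  (0,3): δ = 5.99°  ✓
  (0,4): δ = 31.41°  ·
  (0,5): δ = 118.71°  ·
  (1,2): δ = 94.32°  ·
  (1,3): δ = 48.98°  ·
  (1,4): δ = 11.58°  ✓
  (1,5): δ = 75.72°  ·
  (2,3): δ = 134.67°  ·
  (2,4): δ = 97.26°  ·
  (2,5): δ = 9.96°  ✓
  (3,4): δ = 142.60°  ·
  (3,5): δ = 55.29°  ·
  (4,5): δ = 92.70°  ·
antipodal pairs: 3

count = 3; pairs: (0,3), (1,4), (2,5)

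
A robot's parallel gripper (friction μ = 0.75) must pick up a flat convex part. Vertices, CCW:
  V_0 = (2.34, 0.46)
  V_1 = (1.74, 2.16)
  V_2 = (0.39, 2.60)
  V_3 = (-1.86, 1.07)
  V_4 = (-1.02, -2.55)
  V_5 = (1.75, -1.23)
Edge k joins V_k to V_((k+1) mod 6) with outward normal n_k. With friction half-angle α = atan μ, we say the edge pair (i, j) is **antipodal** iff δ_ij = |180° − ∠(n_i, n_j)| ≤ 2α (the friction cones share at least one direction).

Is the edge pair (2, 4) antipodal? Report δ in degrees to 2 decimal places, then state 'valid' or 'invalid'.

δ = 8.74°, valid

α = atan 0.75 = 36.87°;  2α = 73.74°
edge 2: e_2 = (-2.25, -1.53);  n_2 = (-0.5623, +0.8269)
edge 4: e_4 = (+2.77, +1.32);  n_4 = (+0.4302, -0.9027)
∠(n_2, n_4) = 171.26°
δ = |180° − 171.26°| = 8.74°
8.74° ≤ 2α = 73.74°  →  valid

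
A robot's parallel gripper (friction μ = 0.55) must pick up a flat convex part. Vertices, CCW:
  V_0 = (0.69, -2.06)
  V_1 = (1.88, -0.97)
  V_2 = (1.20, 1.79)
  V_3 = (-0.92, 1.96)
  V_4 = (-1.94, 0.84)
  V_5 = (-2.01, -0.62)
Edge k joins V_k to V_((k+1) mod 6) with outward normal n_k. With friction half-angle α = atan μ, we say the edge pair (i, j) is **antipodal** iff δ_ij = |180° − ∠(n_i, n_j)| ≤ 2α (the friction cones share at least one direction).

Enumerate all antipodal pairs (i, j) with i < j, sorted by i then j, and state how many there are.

α = atan 0.55 = 28.81°;  2α = 57.62°
n_0 = (+0.6754, -0.7374)
n_1 = (+0.9710, +0.2392)
n_2 = (+0.0799, +0.9968)
n_3 = (-0.7393, +0.6733)
n_4 = (-0.9989, +0.0479)
n_5 = (-0.4706, -0.8824)
  (0,1): δ = 118.65°  ·
  (0,2): δ = 47.07°  ✓
  (0,3): δ = 5.19°  ✓
  (0,4): δ = 44.77°  ✓
  (0,5): δ = 109.44°  ·
  (1,2): δ = 108.43°  ·
  (1,3): δ = 56.17°  ✓
  (1,4): δ = 16.59°  ✓
  (1,5): δ = 48.09°  ✓
  (2,3): δ = 127.74°  ·
  (2,4): δ = 88.16°  ·
  (2,5): δ = 23.49°  ✓
  (3,4): δ = 140.42°  ·
  (3,5): δ = 75.75°  ·
  (4,5): δ = 115.33°  ·
antipodal pairs: 7

count = 7; pairs: (0,2), (0,3), (0,4), (1,3), (1,4), (1,5), (2,5)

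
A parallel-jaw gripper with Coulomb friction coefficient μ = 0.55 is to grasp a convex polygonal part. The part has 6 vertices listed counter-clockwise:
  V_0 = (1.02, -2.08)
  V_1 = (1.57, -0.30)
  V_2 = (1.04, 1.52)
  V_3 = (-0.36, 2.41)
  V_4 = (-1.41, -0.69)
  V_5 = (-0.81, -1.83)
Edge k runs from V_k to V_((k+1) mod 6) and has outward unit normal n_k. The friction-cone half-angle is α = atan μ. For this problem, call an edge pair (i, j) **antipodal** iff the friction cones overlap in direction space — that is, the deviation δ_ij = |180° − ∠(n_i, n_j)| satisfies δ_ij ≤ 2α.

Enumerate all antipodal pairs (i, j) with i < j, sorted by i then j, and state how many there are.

count = 6; pairs: (0,3), (0,4), (1,3), (1,4), (2,4), (2,5)

α = atan 0.55 = 28.81°;  2α = 57.62°
n_0 = (+0.9554, -0.2952)
n_1 = (+0.9601, +0.2796)
n_2 = (+0.5365, +0.8439)
n_3 = (-0.9471, +0.3208)
n_4 = (-0.8849, -0.4657)
n_5 = (-0.1354, -0.9908)
  (0,1): δ = 146.59°  ·
  (0,2): δ = 105.27°  ·
  (0,3): δ = 1.54°  ✓
  (0,4): δ = 44.93°  ✓
  (0,5): δ = 99.39°  ·
  (1,2): δ = 138.68°  ·
  (1,3): δ = 34.95°  ✓
  (1,4): δ = 11.52°  ✓
  (1,5): δ = 65.98°  ·
  (2,3): δ = 76.27°  ·
  (2,4): δ = 29.80°  ✓
  (2,5): δ = 24.67°  ✓
  (3,4): δ = 133.53°  ·
  (3,5): δ = 79.07°  ·
  (4,5): δ = 125.54°  ·
antipodal pairs: 6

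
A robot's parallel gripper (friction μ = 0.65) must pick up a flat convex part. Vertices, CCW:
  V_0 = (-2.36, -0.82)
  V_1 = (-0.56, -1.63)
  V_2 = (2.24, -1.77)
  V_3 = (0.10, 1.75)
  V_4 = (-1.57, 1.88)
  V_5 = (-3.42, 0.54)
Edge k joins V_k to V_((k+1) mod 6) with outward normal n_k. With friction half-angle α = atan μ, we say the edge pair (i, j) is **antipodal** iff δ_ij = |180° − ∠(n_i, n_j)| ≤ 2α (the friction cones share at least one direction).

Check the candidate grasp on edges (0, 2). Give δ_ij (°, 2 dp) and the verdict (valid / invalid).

α = atan 0.65 = 33.02°;  2α = 66.05°
edge 0: e_0 = (+1.80, -0.81);  n_0 = (-0.4104, -0.9119)
edge 2: e_2 = (-2.14, +3.52);  n_2 = (+0.8545, +0.5195)
∠(n_0, n_2) = 145.53°
δ = |180° − 145.53°| = 34.47°
34.47° ≤ 2α = 66.05°  →  valid

δ = 34.47°, valid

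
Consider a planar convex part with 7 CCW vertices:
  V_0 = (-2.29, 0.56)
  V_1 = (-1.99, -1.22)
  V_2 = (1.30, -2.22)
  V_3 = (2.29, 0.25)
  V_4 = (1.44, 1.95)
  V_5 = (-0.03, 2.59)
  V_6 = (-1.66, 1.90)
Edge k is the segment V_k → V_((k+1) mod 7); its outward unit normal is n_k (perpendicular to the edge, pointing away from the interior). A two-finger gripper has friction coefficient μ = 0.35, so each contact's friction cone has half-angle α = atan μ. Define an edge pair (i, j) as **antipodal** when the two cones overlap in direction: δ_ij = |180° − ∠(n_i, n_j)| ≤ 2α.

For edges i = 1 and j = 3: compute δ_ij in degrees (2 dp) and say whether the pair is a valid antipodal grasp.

δ = 46.53°, invalid

α = atan 0.35 = 19.29°;  2α = 38.58°
edge 1: e_1 = (+3.29, -1.00);  n_1 = (-0.2908, -0.9568)
edge 3: e_3 = (-0.85, +1.70);  n_3 = (+0.8944, +0.4472)
∠(n_1, n_3) = 133.47°
δ = |180° − 133.47°| = 46.53°
46.53° > 2α = 38.58°  →  invalid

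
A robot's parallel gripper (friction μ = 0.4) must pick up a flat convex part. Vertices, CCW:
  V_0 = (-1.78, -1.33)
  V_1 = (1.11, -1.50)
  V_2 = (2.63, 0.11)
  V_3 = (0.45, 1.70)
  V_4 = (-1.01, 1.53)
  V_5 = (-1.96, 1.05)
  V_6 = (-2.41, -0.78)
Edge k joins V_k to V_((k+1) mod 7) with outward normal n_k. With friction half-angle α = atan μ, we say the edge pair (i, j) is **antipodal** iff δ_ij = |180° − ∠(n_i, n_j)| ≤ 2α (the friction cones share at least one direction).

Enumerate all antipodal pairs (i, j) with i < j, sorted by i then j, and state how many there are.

α = atan 0.4 = 21.80°;  2α = 43.60°
n_0 = (-0.0587, -0.9983)
n_1 = (+0.7271, -0.6865)
n_2 = (+0.5893, +0.8079)
n_3 = (-0.1157, +0.9933)
n_4 = (-0.4510, +0.8925)
n_5 = (-0.9711, +0.2388)
n_6 = (-0.6577, -0.7533)
  (0,1): δ = 129.99°  ·
  (0,2): δ = 32.74°  ✓
  (0,3): δ = 10.01°  ✓
  (0,4): δ = 30.17°  ✓
  (0,5): δ = 79.55°  ·
  (0,6): δ = 142.24°  ·
  (1,2): δ = 82.75°  ·
  (1,3): δ = 40.01°  ✓
  (1,4): δ = 19.84°  ✓
  (1,5): δ = 29.54°  ✓
  (1,6): δ = 92.23°  ·
  (2,3): δ = 137.25°  ·
  (2,4): δ = 117.09°  ·
  (2,5): δ = 67.71°  ·
  (2,6): δ = 5.02°  ✓
  (3,4): δ = 159.84°  ·
  (3,5): δ = 110.46°  ·
  (3,6): δ = 47.76°  ·
  (4,5): δ = 130.62°  ·
  (4,6): δ = 67.93°  ·
  (5,6): δ = 117.31°  ·
antipodal pairs: 7

count = 7; pairs: (0,2), (0,3), (0,4), (1,3), (1,4), (1,5), (2,6)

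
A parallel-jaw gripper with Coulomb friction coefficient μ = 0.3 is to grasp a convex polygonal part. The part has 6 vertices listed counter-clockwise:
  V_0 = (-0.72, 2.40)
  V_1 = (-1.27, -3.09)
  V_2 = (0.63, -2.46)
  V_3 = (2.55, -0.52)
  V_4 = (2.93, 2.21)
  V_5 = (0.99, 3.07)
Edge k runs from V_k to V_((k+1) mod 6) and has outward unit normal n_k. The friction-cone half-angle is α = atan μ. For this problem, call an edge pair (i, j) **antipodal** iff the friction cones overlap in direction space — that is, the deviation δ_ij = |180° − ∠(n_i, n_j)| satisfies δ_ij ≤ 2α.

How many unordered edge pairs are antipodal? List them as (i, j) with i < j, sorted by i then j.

α = atan 0.3 = 16.70°;  2α = 33.40°
n_0 = (-0.9950, +0.0997)
n_1 = (+0.3147, -0.9492)
n_2 = (+0.7108, -0.7034)
n_3 = (+0.9905, -0.1379)
n_4 = (+0.4053, +0.9142)
n_5 = (-0.3648, +0.9311)
  (0,1): δ = 65.93°  ·
  (0,2): δ = 38.98°  ·
  (0,3): δ = 2.20°  ✓
  (0,4): δ = 71.81°  ·
  (0,5): δ = 117.12°  ·
  (1,2): δ = 153.05°  ·
  (1,3): δ = 116.27°  ·
  (1,4): δ = 42.25°  ·
  (1,5): δ = 3.05°  ✓
  (2,3): δ = 143.22°  ·
  (2,4): δ = 69.20°  ·
  (2,5): δ = 23.90°  ✓
  (3,4): δ = 105.98°  ·
  (3,5): δ = 60.68°  ·
  (4,5): δ = 134.70°  ·
antipodal pairs: 3

count = 3; pairs: (0,3), (1,5), (2,5)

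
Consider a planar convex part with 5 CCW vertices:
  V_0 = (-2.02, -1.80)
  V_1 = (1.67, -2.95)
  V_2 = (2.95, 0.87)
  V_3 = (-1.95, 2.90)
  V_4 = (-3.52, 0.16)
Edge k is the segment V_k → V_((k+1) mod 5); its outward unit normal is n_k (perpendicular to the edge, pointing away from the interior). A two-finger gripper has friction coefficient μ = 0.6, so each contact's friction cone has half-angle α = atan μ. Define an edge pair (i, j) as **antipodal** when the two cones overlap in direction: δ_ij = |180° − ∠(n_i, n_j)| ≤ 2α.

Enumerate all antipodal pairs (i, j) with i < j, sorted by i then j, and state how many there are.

α = atan 0.6 = 30.96°;  2α = 61.93°
n_0 = (-0.2975, -0.9547)
n_1 = (+0.9482, -0.3177)
n_2 = (+0.3827, +0.9239)
n_3 = (-0.8677, +0.4972)
n_4 = (-0.7941, -0.6078)
  (0,1): δ = 91.22°  ·
  (0,2): δ = 5.19°  ✓
  (0,3): δ = 77.50°  ·
  (0,4): δ = 144.74°  ·
  (1,2): δ = 93.98°  ·
  (1,3): δ = 11.29°  ✓
  (1,4): δ = 55.95°  ✓
  (2,3): δ = 97.31°  ·
  (2,4): δ = 30.07°  ✓
  (3,4): δ = 112.76°  ·
antipodal pairs: 4

count = 4; pairs: (0,2), (1,3), (1,4), (2,4)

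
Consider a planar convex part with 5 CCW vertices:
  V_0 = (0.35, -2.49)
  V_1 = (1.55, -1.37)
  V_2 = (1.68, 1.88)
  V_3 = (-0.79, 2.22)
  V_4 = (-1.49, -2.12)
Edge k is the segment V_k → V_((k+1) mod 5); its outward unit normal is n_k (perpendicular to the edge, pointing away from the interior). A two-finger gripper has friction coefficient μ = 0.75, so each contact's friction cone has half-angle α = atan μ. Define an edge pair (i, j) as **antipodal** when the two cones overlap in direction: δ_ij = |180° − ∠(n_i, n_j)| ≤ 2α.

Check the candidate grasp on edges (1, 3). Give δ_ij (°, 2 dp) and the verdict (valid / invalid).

δ = 6.87°, valid

α = atan 0.75 = 36.87°;  2α = 73.74°
edge 1: e_1 = (+0.13, +3.25);  n_1 = (+0.9992, -0.0400)
edge 3: e_3 = (-0.70, -4.34);  n_3 = (-0.9872, +0.1592)
∠(n_1, n_3) = 173.13°
δ = |180° − 173.13°| = 6.87°
6.87° ≤ 2α = 73.74°  →  valid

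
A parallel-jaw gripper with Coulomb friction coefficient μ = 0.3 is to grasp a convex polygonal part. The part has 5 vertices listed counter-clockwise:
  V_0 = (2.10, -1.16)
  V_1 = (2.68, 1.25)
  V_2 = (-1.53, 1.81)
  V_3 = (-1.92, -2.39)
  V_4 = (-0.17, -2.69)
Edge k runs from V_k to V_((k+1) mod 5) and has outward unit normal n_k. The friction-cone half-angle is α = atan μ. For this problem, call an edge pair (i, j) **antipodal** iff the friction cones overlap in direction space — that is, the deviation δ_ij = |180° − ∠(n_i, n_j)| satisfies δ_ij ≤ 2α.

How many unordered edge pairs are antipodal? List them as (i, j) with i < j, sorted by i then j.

α = atan 0.3 = 16.70°;  2α = 33.40°
n_0 = (+0.9722, -0.2340)
n_1 = (+0.1319, +0.9913)
n_2 = (-0.9957, +0.0925)
n_3 = (-0.1690, -0.9856)
n_4 = (+0.5589, -0.8292)
  (0,1): δ = 84.05°  ·
  (0,2): δ = 8.23°  ✓
  (0,3): δ = 93.80°  ·
  (0,4): δ = 137.51°  ·
  (1,2): δ = 87.73°  ·
  (1,3): δ = 2.15°  ✓
  (1,4): δ = 41.56°  ·
  (2,3): δ = 94.42°  ·
  (2,4): δ = 50.71°  ·
  (3,4): δ = 136.29°  ·
antipodal pairs: 2

count = 2; pairs: (0,2), (1,3)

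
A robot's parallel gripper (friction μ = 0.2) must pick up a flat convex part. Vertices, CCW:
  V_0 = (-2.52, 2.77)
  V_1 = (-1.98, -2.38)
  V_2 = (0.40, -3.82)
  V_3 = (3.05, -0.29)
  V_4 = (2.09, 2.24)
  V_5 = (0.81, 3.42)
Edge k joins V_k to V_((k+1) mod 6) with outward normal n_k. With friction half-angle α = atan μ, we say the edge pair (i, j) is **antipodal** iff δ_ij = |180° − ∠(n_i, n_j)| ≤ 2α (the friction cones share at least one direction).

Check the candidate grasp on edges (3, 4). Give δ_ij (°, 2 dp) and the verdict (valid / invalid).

δ = 153.45°, invalid

α = atan 0.2 = 11.31°;  2α = 22.62°
edge 3: e_3 = (-0.96, +2.53);  n_3 = (+0.9350, +0.3548)
edge 4: e_4 = (-1.28, +1.18);  n_4 = (+0.6778, +0.7352)
∠(n_3, n_4) = 26.55°
δ = |180° − 26.55°| = 153.45°
153.45° > 2α = 22.62°  →  invalid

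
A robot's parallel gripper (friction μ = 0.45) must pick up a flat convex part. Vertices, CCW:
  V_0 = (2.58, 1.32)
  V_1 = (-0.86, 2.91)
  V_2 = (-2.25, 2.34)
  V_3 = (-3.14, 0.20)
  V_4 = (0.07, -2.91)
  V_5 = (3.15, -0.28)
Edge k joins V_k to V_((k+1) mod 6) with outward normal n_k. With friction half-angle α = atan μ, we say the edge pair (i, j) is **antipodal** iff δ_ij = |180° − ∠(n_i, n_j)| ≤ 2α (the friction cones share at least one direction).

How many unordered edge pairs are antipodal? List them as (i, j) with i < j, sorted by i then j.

α = atan 0.45 = 24.23°;  2α = 48.46°
n_0 = (+0.4196, +0.9077)
n_1 = (-0.3794, +0.9252)
n_2 = (-0.9233, +0.3840)
n_3 = (-0.6958, -0.7182)
n_4 = (+0.6494, -0.7605)
n_5 = (+0.9420, +0.3356)
  (0,1): δ = 132.90°  ·
  (0,2): δ = 87.78°  ·
  (0,3): δ = 19.29°  ✓
  (0,4): δ = 65.30°  ·
  (0,5): δ = 134.42°  ·
  (1,2): δ = 134.88°  ·
  (1,3): δ = 66.39°  ·
  (1,4): δ = 18.20°  ✓
  (1,5): δ = 87.31°  ·
  (2,3): δ = 111.51°  ·
  (2,4): δ = 26.92°  ✓
  (2,5): δ = 42.19°  ✓
  (3,4): δ = 95.41°  ·
  (3,5): δ = 26.30°  ✓
  (4,5): δ = 110.89°  ·
antipodal pairs: 5

count = 5; pairs: (0,3), (1,4), (2,4), (2,5), (3,5)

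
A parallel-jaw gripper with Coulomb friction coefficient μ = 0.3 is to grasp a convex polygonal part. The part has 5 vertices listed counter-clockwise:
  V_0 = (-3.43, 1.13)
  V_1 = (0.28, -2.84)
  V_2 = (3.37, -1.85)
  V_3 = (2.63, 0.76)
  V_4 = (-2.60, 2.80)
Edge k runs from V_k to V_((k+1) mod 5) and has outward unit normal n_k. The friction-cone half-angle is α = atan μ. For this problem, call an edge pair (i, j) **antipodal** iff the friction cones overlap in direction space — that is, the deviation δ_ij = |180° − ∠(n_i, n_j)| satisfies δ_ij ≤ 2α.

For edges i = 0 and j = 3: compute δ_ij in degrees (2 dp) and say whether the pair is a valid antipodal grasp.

α = atan 0.3 = 16.70°;  2α = 33.40°
edge 0: e_0 = (+3.71, -3.97);  n_0 = (-0.7306, -0.6828)
edge 3: e_3 = (-5.23, +2.04);  n_3 = (+0.3634, +0.9316)
∠(n_0, n_3) = 154.37°
δ = |180° − 154.37°| = 25.63°
25.63° ≤ 2α = 33.40°  →  valid

δ = 25.63°, valid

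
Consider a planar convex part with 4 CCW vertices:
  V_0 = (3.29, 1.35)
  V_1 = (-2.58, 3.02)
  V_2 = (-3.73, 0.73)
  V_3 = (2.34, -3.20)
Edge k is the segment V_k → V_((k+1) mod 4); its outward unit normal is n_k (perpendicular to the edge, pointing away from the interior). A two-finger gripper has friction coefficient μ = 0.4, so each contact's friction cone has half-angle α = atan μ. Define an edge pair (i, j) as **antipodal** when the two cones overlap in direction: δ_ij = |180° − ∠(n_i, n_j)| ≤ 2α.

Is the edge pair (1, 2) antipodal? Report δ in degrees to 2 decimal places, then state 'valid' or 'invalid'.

α = atan 0.4 = 21.80°;  2α = 43.60°
edge 1: e_1 = (-1.15, -2.29);  n_1 = (-0.8936, +0.4488)
edge 2: e_2 = (+6.07, -3.93);  n_2 = (-0.5435, -0.8394)
∠(n_1, n_2) = 83.74°
δ = |180° − 83.74°| = 96.26°
96.26° > 2α = 43.60°  →  invalid

δ = 96.26°, invalid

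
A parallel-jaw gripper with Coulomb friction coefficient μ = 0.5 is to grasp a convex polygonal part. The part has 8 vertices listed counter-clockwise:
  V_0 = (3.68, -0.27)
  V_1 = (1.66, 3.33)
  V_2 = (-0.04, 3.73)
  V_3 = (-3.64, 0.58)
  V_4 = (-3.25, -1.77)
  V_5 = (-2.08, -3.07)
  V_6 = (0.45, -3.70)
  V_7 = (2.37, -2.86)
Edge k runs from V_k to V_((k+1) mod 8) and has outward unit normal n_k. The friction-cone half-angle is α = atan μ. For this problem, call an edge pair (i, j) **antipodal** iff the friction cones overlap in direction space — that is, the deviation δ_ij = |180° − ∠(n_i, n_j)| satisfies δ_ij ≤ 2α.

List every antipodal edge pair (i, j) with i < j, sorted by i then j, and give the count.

count = 9; pairs: (0,3), (0,4), (0,5), (1,4), (1,5), (1,6), (2,6), (2,7), (3,7)

α = atan 0.5 = 26.57°;  2α = 53.13°
n_0 = (+0.8721, +0.4893)
n_1 = (+0.2290, +0.9734)
n_2 = (-0.6585, +0.7526)
n_3 = (-0.9865, -0.1637)
n_4 = (-0.7433, -0.6690)
n_5 = (-0.2416, -0.9704)
n_6 = (+0.4008, -0.9162)
n_7 = (+0.8924, -0.4513)
  (0,1): δ = 132.54°  ·
  (0,2): δ = 78.11°  ·
  (0,3): δ = 19.87°  ✓
  (0,4): δ = 12.69°  ✓
  (0,5): δ = 46.72°  ✓
  (0,6): δ = 84.33°  ·
  (0,7): δ = 123.87°  ·
  (1,2): δ = 125.57°  ·
  (1,3): δ = 67.34°  ·
  (1,4): δ = 34.77°  ✓
  (1,5): δ = 0.74°  ✓
  (1,6): δ = 36.87°  ✓
  (1,7): δ = 76.41°  ·
  (2,3): δ = 121.76°  ·
  (2,4): δ = 89.20°  ·
  (2,5): δ = 55.17°  ·
  (2,6): δ = 17.56°  ✓
  (2,7): δ = 21.98°  ✓
  (3,4): δ = 147.44°  ·
  (3,5): δ = 113.41°  ·
  (3,6): δ = 75.79°  ·
  (3,7): δ = 36.25°  ✓
  (4,5): δ = 145.97°  ·
  (4,6): δ = 108.36°  ·
  (4,7): δ = 68.82°  ·
  (5,6): δ = 142.39°  ·
  (5,7): δ = 102.85°  ·
  (6,7): δ = 140.46°  ·
antipodal pairs: 9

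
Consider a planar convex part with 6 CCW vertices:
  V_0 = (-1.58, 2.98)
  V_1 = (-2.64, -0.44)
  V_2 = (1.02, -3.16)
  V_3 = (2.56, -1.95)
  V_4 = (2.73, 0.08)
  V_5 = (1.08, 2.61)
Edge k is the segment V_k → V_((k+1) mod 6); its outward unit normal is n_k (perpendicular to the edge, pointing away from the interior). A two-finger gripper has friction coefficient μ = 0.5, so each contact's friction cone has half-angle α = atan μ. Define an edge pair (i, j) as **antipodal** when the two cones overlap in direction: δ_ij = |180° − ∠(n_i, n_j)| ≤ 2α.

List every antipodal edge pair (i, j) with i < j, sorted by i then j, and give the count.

α = atan 0.5 = 26.57°;  2α = 53.13°
n_0 = (-0.9552, +0.2960)
n_1 = (-0.5965, -0.8026)
n_2 = (+0.6178, -0.7863)
n_3 = (+0.9965, -0.0835)
n_4 = (+0.8376, +0.5463)
n_5 = (+0.1378, +0.9905)
  (0,1): δ = 109.40°  ·
  (0,2): δ = 34.62°  ✓
  (0,3): δ = 12.43°  ✓
  (0,4): δ = 50.33°  ✓
  (0,5): δ = 99.30°  ·
  (1,2): δ = 105.22°  ·
  (1,3): δ = 58.17°  ·
  (1,4): δ = 20.27°  ✓
  (1,5): δ = 28.70°  ✓
  (2,3): δ = 132.94°  ·
  (2,4): δ = 95.05°  ·
  (2,5): δ = 46.08°  ✓
  (3,4): δ = 142.10°  ·
  (3,5): δ = 93.13°  ·
  (4,5): δ = 131.03°  ·
antipodal pairs: 6

count = 6; pairs: (0,2), (0,3), (0,4), (1,4), (1,5), (2,5)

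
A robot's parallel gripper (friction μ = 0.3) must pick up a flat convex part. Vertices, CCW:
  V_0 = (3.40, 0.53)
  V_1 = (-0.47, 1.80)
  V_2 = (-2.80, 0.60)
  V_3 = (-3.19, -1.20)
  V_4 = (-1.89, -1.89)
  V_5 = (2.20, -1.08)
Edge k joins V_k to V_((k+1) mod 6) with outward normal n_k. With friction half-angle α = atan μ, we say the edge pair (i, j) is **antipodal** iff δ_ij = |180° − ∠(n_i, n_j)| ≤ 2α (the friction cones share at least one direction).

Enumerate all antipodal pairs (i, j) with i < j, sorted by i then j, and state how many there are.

count = 5; pairs: (0,3), (0,4), (1,4), (1,5), (2,5)

α = atan 0.3 = 16.70°;  2α = 33.40°
n_0 = (+0.3118, +0.9501)
n_1 = (-0.4579, +0.8890)
n_2 = (-0.9773, +0.2118)
n_3 = (-0.4688, -0.8833)
n_4 = (+0.1943, -0.9809)
n_5 = (+0.8018, -0.5976)
  (0,1): δ = 134.58°  ·
  (0,2): δ = 84.06°  ·
  (0,3): δ = 9.79°  ✓
  (0,4): δ = 29.37°  ✓
  (0,5): δ = 71.47°  ·
  (1,2): δ = 129.47°  ·
  (1,3): δ = 55.21°  ·
  (1,4): δ = 16.05°  ✓
  (1,5): δ = 26.05°  ✓
  (2,3): δ = 105.73°  ·
  (2,4): δ = 66.57°  ·
  (2,5): δ = 24.47°  ✓
  (3,4): δ = 140.84°  ·
  (3,5): δ = 98.74°  ·
  (4,5): δ = 137.90°  ·
antipodal pairs: 5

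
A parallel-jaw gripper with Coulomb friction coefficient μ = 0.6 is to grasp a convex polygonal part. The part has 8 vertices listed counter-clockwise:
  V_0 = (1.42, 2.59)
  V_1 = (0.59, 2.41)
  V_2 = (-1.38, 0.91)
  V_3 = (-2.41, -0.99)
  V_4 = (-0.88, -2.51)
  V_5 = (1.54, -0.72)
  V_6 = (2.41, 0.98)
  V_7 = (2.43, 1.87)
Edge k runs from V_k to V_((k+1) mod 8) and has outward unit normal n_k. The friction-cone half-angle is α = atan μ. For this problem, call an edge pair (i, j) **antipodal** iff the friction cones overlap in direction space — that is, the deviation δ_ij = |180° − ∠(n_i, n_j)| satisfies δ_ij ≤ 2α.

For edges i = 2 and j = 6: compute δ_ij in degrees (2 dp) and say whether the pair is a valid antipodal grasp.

α = atan 0.6 = 30.96°;  2α = 61.93°
edge 2: e_2 = (-1.03, -1.90);  n_2 = (-0.8791, +0.4766)
edge 6: e_6 = (+0.02, +0.89);  n_6 = (+0.9997, -0.0225)
∠(n_2, n_6) = 152.82°
δ = |180° − 152.82°| = 27.18°
27.18° ≤ 2α = 61.93°  →  valid

δ = 27.18°, valid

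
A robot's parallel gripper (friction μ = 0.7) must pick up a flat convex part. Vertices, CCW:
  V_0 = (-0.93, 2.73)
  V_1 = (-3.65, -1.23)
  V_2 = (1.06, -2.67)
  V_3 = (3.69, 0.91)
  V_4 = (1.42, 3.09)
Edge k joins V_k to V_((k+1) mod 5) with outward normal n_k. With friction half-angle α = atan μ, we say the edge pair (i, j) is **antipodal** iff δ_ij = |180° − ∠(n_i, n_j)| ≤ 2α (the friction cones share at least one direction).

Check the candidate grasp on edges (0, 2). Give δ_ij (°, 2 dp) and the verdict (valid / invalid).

δ = 1.82°, valid

α = atan 0.7 = 34.99°;  2α = 69.98°
edge 0: e_0 = (-2.72, -3.96);  n_0 = (-0.8243, +0.5662)
edge 2: e_2 = (+2.63, +3.58);  n_2 = (+0.8059, -0.5920)
∠(n_0, n_2) = 178.18°
δ = |180° − 178.18°| = 1.82°
1.82° ≤ 2α = 69.98°  →  valid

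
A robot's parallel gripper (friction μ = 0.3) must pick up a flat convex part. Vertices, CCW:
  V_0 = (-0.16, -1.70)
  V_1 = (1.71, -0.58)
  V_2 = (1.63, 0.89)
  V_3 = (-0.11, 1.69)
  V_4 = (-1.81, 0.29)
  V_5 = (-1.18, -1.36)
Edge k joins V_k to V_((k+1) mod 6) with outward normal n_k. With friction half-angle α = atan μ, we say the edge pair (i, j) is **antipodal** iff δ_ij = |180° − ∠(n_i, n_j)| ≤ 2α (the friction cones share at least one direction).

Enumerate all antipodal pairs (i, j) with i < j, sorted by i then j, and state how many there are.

α = atan 0.3 = 16.70°;  2α = 33.40°
n_0 = (+0.5138, -0.8579)
n_1 = (+0.9985, +0.0543)
n_2 = (+0.4177, +0.9086)
n_3 = (-0.6357, +0.7719)
n_4 = (-0.9342, -0.3567)
n_5 = (-0.3162, -0.9487)
  (0,1): δ = 117.80°  ·
  (0,2): δ = 55.61°  ·
  (0,3): δ = 8.55°  ✓
  (0,4): δ = 79.98°  ·
  (0,5): δ = 130.65°  ·
  (1,2): δ = 117.81°  ·
  (1,3): δ = 53.64°  ·
  (1,4): δ = 17.78°  ✓
  (1,5): δ = 68.45°  ·
  (2,3): δ = 115.84°  ·
  (2,4): δ = 44.41°  ·
  (2,5): δ = 6.26°  ✓
  (3,4): δ = 108.57°  ·
  (3,5): δ = 57.91°  ·
  (4,5): δ = 129.33°  ·
antipodal pairs: 3

count = 3; pairs: (0,3), (1,4), (2,5)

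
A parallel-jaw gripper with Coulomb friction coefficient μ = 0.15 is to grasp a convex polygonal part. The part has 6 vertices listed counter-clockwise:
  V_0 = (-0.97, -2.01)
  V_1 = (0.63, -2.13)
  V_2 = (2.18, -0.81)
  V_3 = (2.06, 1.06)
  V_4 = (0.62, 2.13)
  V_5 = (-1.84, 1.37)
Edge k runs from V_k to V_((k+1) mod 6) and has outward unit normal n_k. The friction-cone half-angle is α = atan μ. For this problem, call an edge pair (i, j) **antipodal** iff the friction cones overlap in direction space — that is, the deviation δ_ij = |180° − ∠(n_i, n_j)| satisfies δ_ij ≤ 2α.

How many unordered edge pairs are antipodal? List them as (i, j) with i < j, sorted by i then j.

α = atan 0.15 = 8.53°;  2α = 17.06°
n_0 = (-0.0748, -0.9972)
n_1 = (+0.6484, -0.7613)
n_2 = (+0.9979, +0.0640)
n_3 = (+0.5964, +0.8027)
n_4 = (-0.2952, +0.9554)
n_5 = (-0.9684, -0.2493)
  (0,1): δ = 135.29°  ·
  (0,2): δ = 82.04°  ·
  (0,3): δ = 32.33°  ·
  (0,4): δ = 21.46°  ·
  (0,5): δ = 108.72°  ·
  (1,2): δ = 126.75°  ·
  (1,3): δ = 77.03°  ·
  (1,4): δ = 23.25°  ·
  (1,5): δ = 64.02°  ·
  (2,3): δ = 130.29°  ·
  (2,4): δ = 76.50°  ·
  (2,5): δ = 10.76°  ✓
  (3,4): δ = 126.22°  ·
  (3,5): δ = 38.95°  ·
  (4,5): δ = 92.73°  ·
antipodal pairs: 1

count = 1; pairs: (2,5)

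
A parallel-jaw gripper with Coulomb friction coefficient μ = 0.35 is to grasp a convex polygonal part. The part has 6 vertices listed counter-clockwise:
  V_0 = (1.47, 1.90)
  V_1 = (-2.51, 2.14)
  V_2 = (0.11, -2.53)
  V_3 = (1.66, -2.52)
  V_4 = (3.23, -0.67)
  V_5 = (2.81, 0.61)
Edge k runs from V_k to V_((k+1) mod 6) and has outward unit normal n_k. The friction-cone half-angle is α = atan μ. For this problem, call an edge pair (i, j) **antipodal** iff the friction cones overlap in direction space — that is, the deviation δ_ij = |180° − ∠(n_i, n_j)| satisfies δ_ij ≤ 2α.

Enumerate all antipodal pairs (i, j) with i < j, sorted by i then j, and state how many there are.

count = 3; pairs: (0,2), (1,4), (1,5)

α = atan 0.35 = 19.29°;  2α = 38.58°
n_0 = (+0.0602, +0.9982)
n_1 = (-0.8721, -0.4893)
n_2 = (+0.0065, -1.0000)
n_3 = (+0.7624, -0.6471)
n_4 = (+0.9502, +0.3118)
n_5 = (+0.6935, +0.7204)
  (0,1): δ = 57.26°  ·
  (0,2): δ = 3.82°  ✓
  (0,3): δ = 53.13°  ·
  (0,4): δ = 111.62°  ·
  (0,5): δ = 139.54°  ·
  (1,2): δ = 118.92°  ·
  (1,3): δ = 69.61°  ·
  (1,4): δ = 11.13°  ✓
  (1,5): δ = 16.80°  ✓
  (2,3): δ = 130.69°  ·
  (2,4): δ = 72.20°  ·
  (2,5): δ = 44.28°  ·
  (3,4): δ = 121.51°  ·
  (3,5): δ = 93.59°  ·
  (4,5): δ = 152.08°  ·
antipodal pairs: 3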